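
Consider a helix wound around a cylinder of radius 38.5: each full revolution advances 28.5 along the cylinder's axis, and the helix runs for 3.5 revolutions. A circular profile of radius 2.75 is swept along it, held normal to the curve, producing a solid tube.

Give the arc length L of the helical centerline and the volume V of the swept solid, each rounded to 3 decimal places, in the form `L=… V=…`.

2πR = 2π·38.5 = 241.902634
per-turn = √(241.902634² + 28.5²) = √(58516.8845 + 812.25) = √59329.1345 = 243.575726
L = 3.5 × 243.575726 = 852.515042
V = π·2.75² × L = 23.758294 × 852.515042 = 20254.303395

L=852.515 V=20254.303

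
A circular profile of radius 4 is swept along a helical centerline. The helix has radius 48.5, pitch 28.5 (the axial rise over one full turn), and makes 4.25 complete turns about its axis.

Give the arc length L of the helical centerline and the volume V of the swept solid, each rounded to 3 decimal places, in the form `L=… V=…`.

2πR = 2π·48.5 = 304.734487
per-turn = √(304.734487² + 28.5²) = √(92863.1078 + 812.25) = √93675.3578 = 306.064303
L = 4.25 × 306.064303 = 1300.773289
V = π·4² × L = 50.265482 × 1300.773289 = 65383.996960

L=1300.773 V=65383.997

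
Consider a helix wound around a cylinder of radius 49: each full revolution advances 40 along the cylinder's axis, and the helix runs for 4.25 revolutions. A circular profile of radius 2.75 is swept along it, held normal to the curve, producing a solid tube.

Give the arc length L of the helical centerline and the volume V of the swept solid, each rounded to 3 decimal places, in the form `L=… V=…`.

2πR = 2π·49 = 307.876080
per-turn = √(307.876080² + 40²) = √(94787.6807 + 1600) = √96387.6807 = 310.463654
L = 4.25 × 310.463654 = 1319.470531
V = π·2.75² × L = 23.758294 × 1319.470531 = 31348.369383

L=1319.471 V=31348.369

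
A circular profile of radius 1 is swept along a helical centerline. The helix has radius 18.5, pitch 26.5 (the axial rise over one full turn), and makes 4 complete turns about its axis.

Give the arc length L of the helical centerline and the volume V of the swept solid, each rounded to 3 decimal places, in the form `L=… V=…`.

L=476.886 V=1498.180

2πR = 2π·18.5 = 116.238928
per-turn = √(116.238928² + 26.5²) = √(13511.4884 + 702.25) = √14213.7384 = 119.221384
L = 4 × 119.221384 = 476.885536
V = π·1² × L = 3.141593 × 476.885536 = 1498.180098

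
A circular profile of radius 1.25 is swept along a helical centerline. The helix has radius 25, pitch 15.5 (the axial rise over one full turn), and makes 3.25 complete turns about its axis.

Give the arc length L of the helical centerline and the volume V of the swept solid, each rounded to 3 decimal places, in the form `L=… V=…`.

L=512.988 V=2518.125

2πR = 2π·25 = 157.079633
per-turn = √(157.079633² + 15.5²) = √(24674.0110 + 240.25) = √24914.2610 = 157.842520
L = 3.25 × 157.842520 = 512.988189
V = π·1.25² × L = 4.908739 × 512.988189 = 2518.124883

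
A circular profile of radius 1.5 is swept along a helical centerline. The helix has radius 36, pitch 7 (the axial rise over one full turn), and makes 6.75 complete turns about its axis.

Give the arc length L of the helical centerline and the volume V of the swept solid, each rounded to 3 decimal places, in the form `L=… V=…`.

L=1527.545 V=10797.579

2πR = 2π·36 = 226.194671
per-turn = √(226.194671² + 7²) = √(51164.0292 + 49) = √51213.0292 = 226.302959
L = 6.75 × 226.302959 = 1527.544973
V = π·1.5² × L = 7.068583 × 1527.544973 = 10797.579145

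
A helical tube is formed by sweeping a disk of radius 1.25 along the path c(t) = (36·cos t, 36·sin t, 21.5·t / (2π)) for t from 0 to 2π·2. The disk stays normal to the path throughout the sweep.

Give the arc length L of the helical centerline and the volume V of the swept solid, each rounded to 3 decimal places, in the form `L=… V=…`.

2πR = 2π·36 = 226.194671
per-turn = √(226.194671² + 21.5²) = √(51164.0292 + 462.25) = √51626.2792 = 227.214170
L = 2 × 227.214170 = 454.428341
V = π·1.25² × L = 4.908739 × 454.428341 = 2230.669901

L=454.428 V=2230.670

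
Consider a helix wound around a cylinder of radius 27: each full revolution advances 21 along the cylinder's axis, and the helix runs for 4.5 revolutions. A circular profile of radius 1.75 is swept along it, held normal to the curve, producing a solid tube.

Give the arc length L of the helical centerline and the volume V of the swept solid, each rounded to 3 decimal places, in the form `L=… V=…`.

L=769.234 V=7400.896

2πR = 2π·27 = 169.646003
per-turn = √(169.646003² + 21²) = √(28779.7664 + 441) = √29220.7664 = 170.940827
L = 4.5 × 170.940827 = 769.233723
V = π·1.75² × L = 9.621128 × 769.233723 = 7400.895726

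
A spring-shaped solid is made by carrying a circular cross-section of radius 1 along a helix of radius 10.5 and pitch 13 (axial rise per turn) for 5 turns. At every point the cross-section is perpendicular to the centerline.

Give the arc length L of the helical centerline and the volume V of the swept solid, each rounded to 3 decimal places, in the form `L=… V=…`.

L=336.210 V=1056.236

2πR = 2π·10.5 = 65.973446
per-turn = √(65.973446² + 13²) = √(4352.4955 + 169) = √4521.4955 = 67.242067
L = 5 × 67.242067 = 336.210334
V = π·1² × L = 3.141593 × 336.210334 = 1056.235915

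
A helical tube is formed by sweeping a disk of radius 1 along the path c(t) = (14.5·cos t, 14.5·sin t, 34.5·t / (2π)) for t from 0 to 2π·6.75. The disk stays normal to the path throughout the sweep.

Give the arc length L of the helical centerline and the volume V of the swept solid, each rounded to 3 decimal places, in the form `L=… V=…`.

2πR = 2π·14.5 = 91.106187
per-turn = √(91.106187² + 34.5²) = √(8300.3373 + 1190.25) = √9490.5873 = 97.419645
L = 6.75 × 97.419645 = 657.582606
V = π·1² × L = 3.141593 × 657.582606 = 2065.856685

L=657.583 V=2065.857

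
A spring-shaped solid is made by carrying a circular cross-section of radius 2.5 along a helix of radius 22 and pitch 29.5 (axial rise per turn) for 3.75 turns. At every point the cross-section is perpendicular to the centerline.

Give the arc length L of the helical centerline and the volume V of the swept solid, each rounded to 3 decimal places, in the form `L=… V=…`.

2πR = 2π·22 = 138.230077
per-turn = √(138.230077² + 29.5²) = √(19107.5541 + 870.25) = √19977.8041 = 141.342860
L = 3.75 × 141.342860 = 530.035726
V = π·2.5² × L = 19.634954 × 530.035726 = 10407.227136

L=530.036 V=10407.227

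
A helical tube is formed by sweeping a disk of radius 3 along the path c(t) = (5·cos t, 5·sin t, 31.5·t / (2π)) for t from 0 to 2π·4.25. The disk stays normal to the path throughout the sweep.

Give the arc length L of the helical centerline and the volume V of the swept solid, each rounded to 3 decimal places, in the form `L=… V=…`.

2πR = 2π·5 = 31.415927
per-turn = √(31.415927² + 31.5²) = √(986.9604 + 992.25) = √1979.2104 = 44.488318
L = 4.25 × 44.488318 = 189.075352
V = π·3² × L = 28.274334 × 189.075352 = 5345.979619

L=189.075 V=5345.980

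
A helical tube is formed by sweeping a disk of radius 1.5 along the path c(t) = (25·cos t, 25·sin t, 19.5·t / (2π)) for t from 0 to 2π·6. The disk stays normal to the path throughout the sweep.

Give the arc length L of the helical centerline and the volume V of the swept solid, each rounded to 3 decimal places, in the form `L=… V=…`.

2πR = 2π·25 = 157.079633
per-turn = √(157.079633² + 19.5²) = √(24674.0110 + 380.25) = √25054.2610 = 158.285378
L = 6 × 158.285378 = 949.712270
V = π·1.5² × L = 7.068583 × 949.712270 = 6713.120455

L=949.712 V=6713.120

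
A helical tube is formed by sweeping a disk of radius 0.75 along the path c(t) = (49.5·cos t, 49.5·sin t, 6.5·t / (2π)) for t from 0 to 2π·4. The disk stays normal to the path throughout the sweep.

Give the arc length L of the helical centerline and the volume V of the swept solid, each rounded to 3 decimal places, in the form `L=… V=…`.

2πR = 2π·49.5 = 311.017673
per-turn = √(311.017673² + 6.5²) = √(96731.9927 + 42.25) = √96774.2427 = 311.085587
L = 4 × 311.085587 = 1244.342350
V = π·0.75² × L = 1.767146 × 1244.342350 = 2198.934442

L=1244.342 V=2198.934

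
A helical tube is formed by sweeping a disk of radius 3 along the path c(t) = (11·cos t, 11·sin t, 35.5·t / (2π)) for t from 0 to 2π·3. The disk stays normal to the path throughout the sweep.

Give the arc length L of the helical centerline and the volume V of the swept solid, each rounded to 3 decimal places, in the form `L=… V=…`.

L=233.097 V=6590.665

2πR = 2π·11 = 69.115038
per-turn = √(69.115038² + 35.5²) = √(4776.8885 + 1260.25) = √6037.1385 = 77.699025
L = 3 × 77.699025 = 233.097076
V = π·3² × L = 28.274334 × 233.097076 = 6590.664550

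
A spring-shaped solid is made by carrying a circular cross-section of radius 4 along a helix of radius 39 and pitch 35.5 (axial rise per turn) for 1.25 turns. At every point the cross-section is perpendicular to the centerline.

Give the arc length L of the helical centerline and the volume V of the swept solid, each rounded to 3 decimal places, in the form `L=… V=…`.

L=309.503 V=15557.314

2πR = 2π·39 = 245.044227
per-turn = √(245.044227² + 35.5²) = √(60046.6732 + 1260.25) = √61306.9232 = 247.602349
L = 1.25 × 247.602349 = 309.502936
V = π·4² × L = 50.265482 × 309.502936 = 15557.314406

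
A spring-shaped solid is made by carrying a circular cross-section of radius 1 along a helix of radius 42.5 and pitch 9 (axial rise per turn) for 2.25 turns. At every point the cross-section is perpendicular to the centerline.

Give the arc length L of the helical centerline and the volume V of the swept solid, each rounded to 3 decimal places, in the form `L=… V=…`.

2πR = 2π·42.5 = 267.035376
per-turn = √(267.035376² + 9²) = √(71307.8918 + 81) = √71388.8918 = 267.186998
L = 2.25 × 267.186998 = 601.170745
V = π·1² × L = 3.141593 × 601.170745 = 1888.633596

L=601.171 V=1888.634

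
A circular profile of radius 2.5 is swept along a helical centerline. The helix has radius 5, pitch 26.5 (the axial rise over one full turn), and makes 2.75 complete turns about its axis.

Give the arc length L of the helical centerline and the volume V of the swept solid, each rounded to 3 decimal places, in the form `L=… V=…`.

2πR = 2π·5 = 31.415927
per-turn = √(31.415927² + 26.5²) = √(986.9604 + 702.25) = √1689.2104 = 41.100005
L = 2.75 × 41.100005 = 113.025015
V = π·2.5² × L = 19.634954 × 113.025015 = 2219.240975

L=113.025 V=2219.241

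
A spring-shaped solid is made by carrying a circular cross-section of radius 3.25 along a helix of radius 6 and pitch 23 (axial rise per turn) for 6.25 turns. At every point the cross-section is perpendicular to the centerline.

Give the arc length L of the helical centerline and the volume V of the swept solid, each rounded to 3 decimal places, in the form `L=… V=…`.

L=276.008 V=9158.804

2πR = 2π·6 = 37.699112
per-turn = √(37.699112² + 23²) = √(1421.2230 + 529) = √1950.2230 = 44.161330
L = 6.25 × 44.161330 = 276.008310
V = π·3.25² × L = 33.183072 × 276.008310 = 9158.803739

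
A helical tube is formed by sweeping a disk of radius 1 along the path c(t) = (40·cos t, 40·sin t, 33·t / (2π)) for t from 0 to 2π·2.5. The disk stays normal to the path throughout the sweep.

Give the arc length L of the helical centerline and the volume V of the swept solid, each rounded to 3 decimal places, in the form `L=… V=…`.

2πR = 2π·40 = 251.327412
per-turn = √(251.327412² + 33²) = √(63165.4682 + 1089) = √64254.4682 = 253.484651
L = 2.5 × 253.484651 = 633.711627
V = π·1² × L = 3.141593 × 633.711627 = 1990.863792

L=633.712 V=1990.864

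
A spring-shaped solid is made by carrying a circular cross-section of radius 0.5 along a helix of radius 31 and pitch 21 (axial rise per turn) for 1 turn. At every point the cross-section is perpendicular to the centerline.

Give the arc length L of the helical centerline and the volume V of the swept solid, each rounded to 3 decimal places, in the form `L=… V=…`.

L=195.908 V=153.865

2πR = 2π·31 = 194.778745
per-turn = √(194.778745² + 21²) = √(37938.7593 + 441) = √38379.7593 = 195.907527
L = 1 × 195.907527 = 195.907527
V = π·0.5² × L = 0.785398 × 195.907527 = 153.865412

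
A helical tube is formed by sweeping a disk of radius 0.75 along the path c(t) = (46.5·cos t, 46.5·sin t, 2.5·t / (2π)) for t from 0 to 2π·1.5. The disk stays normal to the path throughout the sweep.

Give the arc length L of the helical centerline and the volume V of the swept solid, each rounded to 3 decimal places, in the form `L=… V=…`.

2πR = 2π·46.5 = 292.168117
per-turn = √(292.168117² + 2.5²) = √(85362.2085 + 6.25) = √85368.4585 = 292.178812
L = 1.5 × 292.178812 = 438.268219
V = π·0.75² × L = 1.767146 × 438.268219 = 774.483872

L=438.268 V=774.484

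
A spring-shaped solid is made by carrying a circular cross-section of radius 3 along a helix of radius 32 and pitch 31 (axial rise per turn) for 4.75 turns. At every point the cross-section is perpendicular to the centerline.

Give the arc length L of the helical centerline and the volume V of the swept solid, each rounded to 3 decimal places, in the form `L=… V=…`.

2πR = 2π·32 = 201.061930
per-turn = √(201.061930² + 31²) = √(40425.8996 + 961) = √41386.8996 = 203.437705
L = 4.75 × 203.437705 = 966.329097
V = π·3² × L = 28.274334 × 966.329097 = 27322.311516

L=966.329 V=27322.312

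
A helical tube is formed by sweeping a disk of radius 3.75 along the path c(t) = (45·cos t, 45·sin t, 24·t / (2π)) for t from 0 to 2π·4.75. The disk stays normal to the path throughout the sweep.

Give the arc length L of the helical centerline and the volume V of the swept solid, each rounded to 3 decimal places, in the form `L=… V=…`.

2πR = 2π·45 = 282.743339
per-turn = √(282.743339² + 24²) = √(79943.7956 + 576) = √80519.7956 = 283.760102
L = 4.75 × 283.760102 = 1347.860486
V = π·3.75² × L = 44.178647 × 1347.860486 = 59546.652193

L=1347.860 V=59546.652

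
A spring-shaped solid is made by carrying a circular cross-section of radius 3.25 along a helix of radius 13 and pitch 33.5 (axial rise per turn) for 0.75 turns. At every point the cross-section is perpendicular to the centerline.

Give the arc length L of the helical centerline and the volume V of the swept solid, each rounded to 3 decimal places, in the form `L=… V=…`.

2πR = 2π·13 = 81.681409
per-turn = √(81.681409² + 33.5²) = √(6671.8526 + 1122.25) = √7794.1026 = 88.284215
L = 0.75 × 88.284215 = 66.213161
V = π·3.25² × L = 33.183072 × 66.213161 = 2197.156118

L=66.213 V=2197.156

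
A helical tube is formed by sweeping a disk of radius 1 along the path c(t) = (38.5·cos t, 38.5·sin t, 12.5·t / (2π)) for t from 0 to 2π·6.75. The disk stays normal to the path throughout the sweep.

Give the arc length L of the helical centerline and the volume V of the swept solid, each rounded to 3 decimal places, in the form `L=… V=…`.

2πR = 2π·38.5 = 241.902634
per-turn = √(241.902634² + 12.5²) = √(58516.8845 + 156.25) = √58673.1345 = 242.225380
L = 6.75 × 242.225380 = 1635.021312
V = π·1² × L = 3.141593 × 1635.021312 = 5136.570942

L=1635.021 V=5136.571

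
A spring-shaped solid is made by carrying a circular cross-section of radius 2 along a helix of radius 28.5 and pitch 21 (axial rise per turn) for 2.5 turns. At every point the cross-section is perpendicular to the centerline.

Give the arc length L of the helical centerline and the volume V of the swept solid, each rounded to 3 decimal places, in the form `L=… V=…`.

L=450.745 V=5664.227

2πR = 2π·28.5 = 179.070781
per-turn = √(179.070781² + 21²) = √(32066.3447 + 441) = √32507.3447 = 180.297933
L = 2.5 × 180.297933 = 450.744833
V = π·2² × L = 12.566371 × 450.744833 = 5664.226622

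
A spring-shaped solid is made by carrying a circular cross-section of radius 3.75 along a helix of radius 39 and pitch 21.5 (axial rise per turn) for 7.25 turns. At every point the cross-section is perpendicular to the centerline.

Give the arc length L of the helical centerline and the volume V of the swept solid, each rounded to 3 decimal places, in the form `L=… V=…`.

2πR = 2π·39 = 245.044227
per-turn = √(245.044227² + 21.5²) = √(60046.6732 + 462.25) = √60508.9232 = 245.985616
L = 7.25 × 245.985616 = 1783.395714
V = π·3.75² × L = 44.178647 × 1783.395714 = 78788.009181

L=1783.396 V=78788.009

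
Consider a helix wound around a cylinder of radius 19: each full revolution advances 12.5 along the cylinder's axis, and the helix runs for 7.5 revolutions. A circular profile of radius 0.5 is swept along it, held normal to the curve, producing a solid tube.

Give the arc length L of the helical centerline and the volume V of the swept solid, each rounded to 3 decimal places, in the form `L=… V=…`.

2πR = 2π·19 = 119.380521
per-turn = √(119.380521² + 12.5²) = √(14251.7088 + 156.25) = √14407.9588 = 120.033157
L = 7.5 × 120.033157 = 900.248677
V = π·0.5² × L = 0.785398 × 900.248677 = 707.053657

L=900.249 V=707.054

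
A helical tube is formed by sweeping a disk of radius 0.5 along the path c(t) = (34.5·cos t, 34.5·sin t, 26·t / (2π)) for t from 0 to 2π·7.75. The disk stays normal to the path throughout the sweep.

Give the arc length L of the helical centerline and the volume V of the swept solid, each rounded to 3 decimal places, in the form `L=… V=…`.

L=1692.008 V=1328.900

2πR = 2π·34.5 = 216.769893
per-turn = √(216.769893² + 26²) = √(46989.1866 + 676) = √47665.1866 = 218.323582
L = 7.75 × 218.323582 = 1692.007762
V = π·0.5² × L = 0.785398 × 1692.007762 = 1328.899789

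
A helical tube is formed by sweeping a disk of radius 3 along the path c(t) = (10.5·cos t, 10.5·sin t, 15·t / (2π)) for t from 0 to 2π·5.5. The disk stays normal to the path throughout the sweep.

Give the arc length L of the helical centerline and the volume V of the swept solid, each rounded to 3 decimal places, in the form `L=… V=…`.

L=372.115 V=10521.291

2πR = 2π·10.5 = 65.973446
per-turn = √(65.973446² + 15²) = √(4352.4955 + 225) = √4577.4955 = 67.657191
L = 5.5 × 67.657191 = 372.114552
V = π·3² × L = 28.274334 × 372.114552 = 10521.291097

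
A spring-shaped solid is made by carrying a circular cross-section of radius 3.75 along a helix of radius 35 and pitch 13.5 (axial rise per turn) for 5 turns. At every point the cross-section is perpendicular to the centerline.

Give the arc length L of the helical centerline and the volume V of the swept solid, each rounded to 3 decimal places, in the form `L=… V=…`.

L=1101.627 V=48668.405

2πR = 2π·35 = 219.911486
per-turn = √(219.911486² + 13.5²) = √(48361.0616 + 182.25) = √48543.3116 = 220.325467
L = 5 × 220.325467 = 1101.627337
V = π·3.75² × L = 44.178647 × 1101.627337 = 48668.404897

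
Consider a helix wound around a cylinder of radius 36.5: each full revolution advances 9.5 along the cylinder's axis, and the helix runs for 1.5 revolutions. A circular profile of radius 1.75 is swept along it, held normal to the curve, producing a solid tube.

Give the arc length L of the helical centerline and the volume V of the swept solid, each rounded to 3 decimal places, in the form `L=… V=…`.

2πR = 2π·36.5 = 229.336264
per-turn = √(229.336264² + 9.5²) = √(52595.1219 + 90.25) = √52685.3719 = 229.532943
L = 1.5 × 229.532943 = 344.299414
V = π·1.75² × L = 9.621128 × 344.299414 = 3312.548563

L=344.299 V=3312.549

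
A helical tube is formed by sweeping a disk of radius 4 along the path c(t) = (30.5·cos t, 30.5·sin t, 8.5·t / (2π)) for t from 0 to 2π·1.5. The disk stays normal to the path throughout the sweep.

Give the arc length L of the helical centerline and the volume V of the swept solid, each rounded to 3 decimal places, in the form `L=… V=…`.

2πR = 2π·30.5 = 191.637152
per-turn = √(191.637152² + 8.5²) = √(36724.7980 + 72.25) = √36797.0480 = 191.825567
L = 1.5 × 191.825567 = 287.738350
V = π·4² × L = 50.265482 × 287.738350 = 14463.306974

L=287.738 V=14463.307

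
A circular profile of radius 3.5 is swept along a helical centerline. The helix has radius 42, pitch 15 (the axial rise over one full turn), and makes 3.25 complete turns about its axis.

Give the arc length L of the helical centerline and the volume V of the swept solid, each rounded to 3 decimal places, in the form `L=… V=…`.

2πR = 2π·42 = 263.893783
per-turn = √(263.893783² + 15²) = √(69639.9287 + 225) = √69864.9287 = 264.319747
L = 3.25 × 264.319747 = 859.039178
V = π·3.5² × L = 38.484510 × 859.039178 = 33059.701832

L=859.039 V=33059.702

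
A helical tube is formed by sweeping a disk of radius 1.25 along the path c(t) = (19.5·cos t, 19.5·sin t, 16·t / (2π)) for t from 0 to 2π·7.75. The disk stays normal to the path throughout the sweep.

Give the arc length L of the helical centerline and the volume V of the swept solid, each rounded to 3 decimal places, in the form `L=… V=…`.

L=957.609 V=4700.650

2πR = 2π·19.5 = 122.522113
per-turn = √(122.522113² + 16²) = √(15011.6683 + 256) = √15267.6683 = 123.562406
L = 7.75 × 123.562406 = 957.608650
V = π·1.25² × L = 4.908739 × 957.608650 = 4700.650469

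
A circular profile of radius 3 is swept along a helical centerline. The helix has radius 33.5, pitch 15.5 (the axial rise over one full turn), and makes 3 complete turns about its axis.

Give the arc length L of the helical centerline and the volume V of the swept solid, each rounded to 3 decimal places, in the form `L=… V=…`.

2πR = 2π·33.5 = 210.486708
per-turn = √(210.486708² + 15.5²) = √(44304.6542 + 240.25) = √44544.9042 = 211.056637
L = 3 × 211.056637 = 633.169912
V = π·3² × L = 28.274334 × 633.169912 = 17902.457495

L=633.170 V=17902.457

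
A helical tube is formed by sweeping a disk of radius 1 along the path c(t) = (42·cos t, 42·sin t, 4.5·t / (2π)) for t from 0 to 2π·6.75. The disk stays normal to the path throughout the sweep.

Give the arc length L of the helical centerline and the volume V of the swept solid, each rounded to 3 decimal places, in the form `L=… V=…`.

L=1781.542 V=5596.879

2πR = 2π·42 = 263.893783
per-turn = √(263.893783² + 4.5²) = √(69639.9287 + 20.25) = √69660.1787 = 263.932148
L = 6.75 × 263.932148 = 1781.541998
V = π·1² × L = 3.141593 × 1781.541998 = 5596.879252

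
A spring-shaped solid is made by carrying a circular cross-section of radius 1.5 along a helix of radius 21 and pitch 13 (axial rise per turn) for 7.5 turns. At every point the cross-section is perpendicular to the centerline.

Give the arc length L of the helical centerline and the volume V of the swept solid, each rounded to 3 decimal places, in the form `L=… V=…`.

2πR = 2π·21 = 131.946891
per-turn = √(131.946891² + 13²) = √(17409.9822 + 169) = √17578.9822 = 132.585754
L = 7.5 × 132.585754 = 994.393155
V = π·1.5² × L = 7.068583 × 994.393155 = 7028.951019

L=994.393 V=7028.951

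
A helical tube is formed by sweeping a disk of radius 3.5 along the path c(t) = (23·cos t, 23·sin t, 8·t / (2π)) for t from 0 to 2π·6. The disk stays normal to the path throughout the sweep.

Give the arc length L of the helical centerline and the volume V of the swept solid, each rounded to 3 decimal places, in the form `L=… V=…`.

L=868.407 V=33420.224

2πR = 2π·23 = 144.513262
per-turn = √(144.513262² + 8²) = √(20884.0829 + 64) = √20948.0829 = 144.734526
L = 6 × 144.734526 = 868.407154
V = π·3.5² × L = 38.484510 × 868.407154 = 33420.223802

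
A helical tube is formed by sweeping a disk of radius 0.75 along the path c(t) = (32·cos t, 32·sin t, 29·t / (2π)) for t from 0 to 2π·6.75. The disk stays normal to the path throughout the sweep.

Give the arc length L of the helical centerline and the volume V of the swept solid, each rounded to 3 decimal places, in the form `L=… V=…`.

L=1371.212 V=2423.132

2πR = 2π·32 = 201.061930
per-turn = √(201.061930² + 29²) = √(40425.8996 + 841) = √41266.8996 = 203.142560
L = 6.75 × 203.142560 = 1371.212279
V = π·0.75² × L = 1.767146 × 1371.212279 = 2423.132113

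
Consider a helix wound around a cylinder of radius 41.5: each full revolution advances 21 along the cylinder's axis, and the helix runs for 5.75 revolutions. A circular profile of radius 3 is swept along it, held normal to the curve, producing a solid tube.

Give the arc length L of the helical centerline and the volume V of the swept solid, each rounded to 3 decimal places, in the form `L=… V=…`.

2πR = 2π·41.5 = 260.752190
per-turn = √(260.752190² + 21²) = √(67991.7047 + 441) = √68432.7047 = 261.596454
L = 5.75 × 261.596454 = 1504.179610
V = π·3² × L = 28.274334 × 1504.179610 = 42529.676518

L=1504.180 V=42529.677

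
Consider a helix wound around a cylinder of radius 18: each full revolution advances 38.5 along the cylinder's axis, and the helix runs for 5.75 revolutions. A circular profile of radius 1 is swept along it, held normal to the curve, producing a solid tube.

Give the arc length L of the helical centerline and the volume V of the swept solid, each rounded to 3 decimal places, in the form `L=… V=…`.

L=686.957 V=2158.138

2πR = 2π·18 = 113.097336
per-turn = √(113.097336² + 38.5²) = √(12791.0073 + 1482.25) = √14273.2573 = 119.470738
L = 5.75 × 119.470738 = 686.956745
V = π·1² × L = 3.141593 × 686.956745 = 2158.138264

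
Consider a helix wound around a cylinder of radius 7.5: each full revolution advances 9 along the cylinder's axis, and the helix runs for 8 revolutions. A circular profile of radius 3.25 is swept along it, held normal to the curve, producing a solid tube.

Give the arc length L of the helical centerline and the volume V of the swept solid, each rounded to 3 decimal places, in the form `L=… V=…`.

L=383.805 V=12735.830

2πR = 2π·7.5 = 47.123890
per-turn = √(47.123890² + 9²) = √(2220.6610 + 81) = √2301.6610 = 47.975629
L = 8 × 47.975629 = 383.805033
V = π·3.25² × L = 33.183072 × 383.805033 = 12735.830200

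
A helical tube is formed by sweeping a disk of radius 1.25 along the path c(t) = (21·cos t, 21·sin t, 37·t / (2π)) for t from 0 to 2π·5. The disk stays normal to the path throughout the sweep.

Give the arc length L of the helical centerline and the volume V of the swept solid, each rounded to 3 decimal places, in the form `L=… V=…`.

L=685.182 V=3363.380

2πR = 2π·21 = 131.946891
per-turn = √(131.946891² + 37²) = √(17409.9822 + 1369) = √18778.9822 = 137.036426
L = 5 × 137.036426 = 685.182132
V = π·1.25² × L = 4.908739 × 685.182132 = 3363.379926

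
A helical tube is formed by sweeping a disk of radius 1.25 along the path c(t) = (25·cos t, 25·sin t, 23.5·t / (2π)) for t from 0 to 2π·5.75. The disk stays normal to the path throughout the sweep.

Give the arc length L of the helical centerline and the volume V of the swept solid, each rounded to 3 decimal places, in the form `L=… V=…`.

L=913.260 V=4482.953

2πR = 2π·25 = 157.079633
per-turn = √(157.079633² + 23.5²) = √(24674.0110 + 552.25) = √25226.2610 = 158.827772
L = 5.75 × 158.827772 = 913.259686
V = π·1.25² × L = 4.908739 × 913.259686 = 4482.953001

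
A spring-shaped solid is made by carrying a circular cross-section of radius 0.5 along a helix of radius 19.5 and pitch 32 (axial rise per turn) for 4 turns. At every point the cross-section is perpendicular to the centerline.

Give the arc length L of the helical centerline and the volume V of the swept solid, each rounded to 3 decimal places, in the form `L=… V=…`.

L=506.528 V=397.826

2πR = 2π·19.5 = 122.522113
per-turn = √(122.522113² + 32²) = √(15011.6683 + 1024) = √16035.6683 = 126.632019
L = 4 × 126.632019 = 506.528077
V = π·0.5² × L = 0.785398 × 506.528077 = 397.826221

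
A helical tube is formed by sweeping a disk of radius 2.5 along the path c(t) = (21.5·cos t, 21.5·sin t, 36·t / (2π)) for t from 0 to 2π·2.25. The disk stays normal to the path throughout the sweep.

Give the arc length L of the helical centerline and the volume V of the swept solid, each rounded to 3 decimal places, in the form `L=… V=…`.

2πR = 2π·21.5 = 135.088484
per-turn = √(135.088484² + 36²) = √(18248.8985 + 1296) = √19544.8985 = 139.803071
L = 2.25 × 139.803071 = 314.556909
V = π·2.5² × L = 19.634954 × 314.556909 = 6176.310461

L=314.557 V=6176.310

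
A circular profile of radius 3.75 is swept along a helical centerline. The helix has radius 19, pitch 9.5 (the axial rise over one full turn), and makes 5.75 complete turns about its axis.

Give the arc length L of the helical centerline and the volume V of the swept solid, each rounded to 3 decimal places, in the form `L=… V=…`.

L=688.608 V=30421.771

2πR = 2π·19 = 119.380521
per-turn = √(119.380521² + 9.5²) = √(14251.7088 + 90.25) = √14341.9588 = 119.757917
L = 5.75 × 119.757917 = 688.608024
V = π·3.75² × L = 44.178647 × 688.608024 = 30421.770621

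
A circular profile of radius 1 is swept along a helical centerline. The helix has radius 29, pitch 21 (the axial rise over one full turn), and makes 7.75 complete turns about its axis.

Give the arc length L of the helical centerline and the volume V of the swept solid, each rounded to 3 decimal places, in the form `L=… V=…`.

2πR = 2π·29 = 182.212374
per-turn = √(182.212374² + 21²) = √(33201.3492 + 441) = √33642.3492 = 183.418508
L = 7.75 × 183.418508 = 1421.493440
V = π·1² × L = 3.141593 × 1421.493440 = 4465.753347

L=1421.493 V=4465.753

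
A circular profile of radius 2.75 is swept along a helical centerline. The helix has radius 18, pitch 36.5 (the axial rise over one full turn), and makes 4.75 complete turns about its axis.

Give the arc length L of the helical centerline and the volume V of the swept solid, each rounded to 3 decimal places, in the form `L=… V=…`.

2πR = 2π·18 = 113.097336
per-turn = √(113.097336² + 36.5²) = √(12791.0073 + 1332.25) = √14123.2573 = 118.841311
L = 4.75 × 118.841311 = 564.496229
V = π·2.75² × L = 23.758294 × 564.496229 = 13411.467628

L=564.496 V=13411.468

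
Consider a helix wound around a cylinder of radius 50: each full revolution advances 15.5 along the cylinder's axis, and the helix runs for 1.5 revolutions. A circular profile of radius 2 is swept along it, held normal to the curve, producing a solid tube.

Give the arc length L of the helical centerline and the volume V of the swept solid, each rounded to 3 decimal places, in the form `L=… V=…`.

L=471.812 V=5928.966

2πR = 2π·50 = 314.159265
per-turn = √(314.159265² + 15.5²) = √(98696.0440 + 240.25) = √98936.2940 = 314.541403
L = 1.5 × 314.541403 = 471.812104
V = π·2² × L = 12.566371 × 471.812104 = 5928.965760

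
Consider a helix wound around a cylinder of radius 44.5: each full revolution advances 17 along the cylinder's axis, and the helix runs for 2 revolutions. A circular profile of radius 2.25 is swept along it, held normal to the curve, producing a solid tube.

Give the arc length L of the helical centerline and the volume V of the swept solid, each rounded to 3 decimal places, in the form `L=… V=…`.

2πR = 2π·44.5 = 279.601746
per-turn = √(279.601746² + 17²) = √(78177.1365 + 289) = √78466.1365 = 280.118076
L = 2 × 280.118076 = 560.236152
V = π·2.25² × L = 15.904313 × 560.236152 = 8910.171006

L=560.236 V=8910.171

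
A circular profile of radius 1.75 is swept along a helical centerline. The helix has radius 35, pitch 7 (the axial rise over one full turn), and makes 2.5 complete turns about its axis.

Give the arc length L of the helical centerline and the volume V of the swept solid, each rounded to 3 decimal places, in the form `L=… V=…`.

2πR = 2π·35 = 219.911486
per-turn = √(219.911486² + 7²) = √(48361.0616 + 49) = √48410.0616 = 220.022866
L = 2.5 × 220.022866 = 550.057165
V = π·1.75² × L = 9.621128 × 550.057165 = 5292.170118

L=550.057 V=5292.170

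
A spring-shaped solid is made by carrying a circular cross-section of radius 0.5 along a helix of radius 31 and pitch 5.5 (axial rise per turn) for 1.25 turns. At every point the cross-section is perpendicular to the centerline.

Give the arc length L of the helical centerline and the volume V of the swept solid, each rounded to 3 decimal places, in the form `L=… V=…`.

2πR = 2π·31 = 194.778745
per-turn = √(194.778745² + 5.5²) = √(37938.7593 + 30.25) = √37969.0093 = 194.856381
L = 1.25 × 194.856381 = 243.570477
V = π·0.5² × L = 0.785398 × 243.570477 = 191.299805

L=243.570 V=191.300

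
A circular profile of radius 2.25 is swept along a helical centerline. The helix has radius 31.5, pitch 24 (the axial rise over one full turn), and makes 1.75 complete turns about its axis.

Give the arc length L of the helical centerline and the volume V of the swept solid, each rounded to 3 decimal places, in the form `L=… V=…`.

L=348.898 V=5548.979

2πR = 2π·31.5 = 197.920337
per-turn = √(197.920337² + 24²) = √(39172.4599 + 576) = √39748.4599 = 199.370158
L = 1.75 × 199.370158 = 348.897776
V = π·2.25² × L = 15.904313 × 348.897776 = 5548.979373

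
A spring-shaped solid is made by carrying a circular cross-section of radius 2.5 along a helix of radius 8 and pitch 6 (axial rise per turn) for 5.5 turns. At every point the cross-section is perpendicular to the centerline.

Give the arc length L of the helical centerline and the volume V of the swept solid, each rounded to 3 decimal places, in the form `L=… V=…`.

L=278.423 V=5466.818

2πR = 2π·8 = 50.265482
per-turn = √(50.265482² + 6²) = √(2526.6187 + 36) = √2562.6187 = 50.622315
L = 5.5 × 50.622315 = 278.422730
V = π·2.5² × L = 19.634954 × 278.422730 = 5466.817516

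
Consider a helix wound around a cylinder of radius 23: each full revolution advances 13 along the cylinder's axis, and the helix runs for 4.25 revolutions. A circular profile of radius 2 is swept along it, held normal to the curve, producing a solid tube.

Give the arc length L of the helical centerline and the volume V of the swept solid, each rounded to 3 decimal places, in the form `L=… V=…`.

2πR = 2π·23 = 144.513262
per-turn = √(144.513262² + 13²) = √(20884.0829 + 169) = √21053.0829 = 145.096805
L = 4.25 × 145.096805 = 616.661423
V = π·2² × L = 12.566371 × 616.661423 = 7749.195980

L=616.661 V=7749.196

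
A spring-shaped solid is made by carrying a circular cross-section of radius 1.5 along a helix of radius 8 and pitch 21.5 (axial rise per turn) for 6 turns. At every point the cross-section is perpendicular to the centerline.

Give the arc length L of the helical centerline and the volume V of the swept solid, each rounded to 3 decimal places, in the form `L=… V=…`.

2πR = 2π·8 = 50.265482
per-turn = √(50.265482² + 21.5²) = √(2526.6187 + 462.25) = √2988.8687 = 54.670547
L = 6 × 54.670547 = 328.023283
V = π·1.5² × L = 7.068583 × 328.023283 = 2318.659956

L=328.023 V=2318.660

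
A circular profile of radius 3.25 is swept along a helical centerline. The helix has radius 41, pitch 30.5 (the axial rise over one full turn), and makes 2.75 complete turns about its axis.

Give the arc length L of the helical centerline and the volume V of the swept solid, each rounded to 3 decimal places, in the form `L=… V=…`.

2πR = 2π·41 = 257.610598
per-turn = √(257.610598² + 30.5²) = √(66363.2200 + 930.25) = √67293.4700 = 259.409849
L = 2.75 × 259.409849 = 713.377086
V = π·3.25² × L = 33.183072 × 713.377086 = 23672.043496

L=713.377 V=23672.043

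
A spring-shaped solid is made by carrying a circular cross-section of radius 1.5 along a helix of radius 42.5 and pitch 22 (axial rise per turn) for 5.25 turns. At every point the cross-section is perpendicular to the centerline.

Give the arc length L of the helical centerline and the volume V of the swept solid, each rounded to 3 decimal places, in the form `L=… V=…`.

2πR = 2π·42.5 = 267.035376
per-turn = √(267.035376² + 22²) = √(71307.8918 + 484) = √71791.8918 = 267.940090
L = 5.25 × 267.940090 = 1406.685472
V = π·1.5² × L = 7.068583 × 1406.685472 = 9943.273677

L=1406.685 V=9943.274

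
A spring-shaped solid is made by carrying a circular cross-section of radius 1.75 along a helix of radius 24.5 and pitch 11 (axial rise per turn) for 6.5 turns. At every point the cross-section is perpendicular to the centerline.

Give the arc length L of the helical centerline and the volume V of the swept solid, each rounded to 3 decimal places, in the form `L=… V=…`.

L=1003.149 V=9651.421

2πR = 2π·24.5 = 153.938040
per-turn = √(153.938040² + 11²) = √(23696.9202 + 121) = √23817.9202 = 154.330555
L = 6.5 × 154.330555 = 1003.148607
V = π·1.75² × L = 9.621128 × 1003.148607 = 9651.420648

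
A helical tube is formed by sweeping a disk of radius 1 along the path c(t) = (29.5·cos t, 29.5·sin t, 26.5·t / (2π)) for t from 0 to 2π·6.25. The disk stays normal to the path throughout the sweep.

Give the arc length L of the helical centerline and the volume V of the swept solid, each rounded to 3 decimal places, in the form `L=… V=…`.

2πR = 2π·29.5 = 185.353967
per-turn = √(185.353967² + 26.5²) = √(34356.0929 + 702.25) = √35058.3429 = 187.238732
L = 6.25 × 187.238732 = 1170.242078
V = π·1² × L = 3.141593 × 1170.242078 = 3676.423914

L=1170.242 V=3676.424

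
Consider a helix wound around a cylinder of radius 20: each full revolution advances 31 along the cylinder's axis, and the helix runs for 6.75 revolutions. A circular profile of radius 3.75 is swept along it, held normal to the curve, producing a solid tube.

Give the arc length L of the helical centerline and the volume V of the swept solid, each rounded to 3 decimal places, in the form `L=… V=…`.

2πR = 2π·20 = 125.663706
per-turn = √(125.663706² + 31²) = √(15791.3670 + 961) = √16752.3670 = 129.430935
L = 6.75 × 129.430935 = 873.658814
V = π·3.75² × L = 44.178647 × 873.658814 = 38597.064074

L=873.659 V=38597.064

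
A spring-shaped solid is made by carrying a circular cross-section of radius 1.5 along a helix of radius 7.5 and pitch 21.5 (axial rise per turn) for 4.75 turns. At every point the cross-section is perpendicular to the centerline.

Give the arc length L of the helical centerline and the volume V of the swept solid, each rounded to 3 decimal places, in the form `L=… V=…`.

L=246.035 V=1739.118

2πR = 2π·7.5 = 47.123890
per-turn = √(47.123890² + 21.5²) = √(2220.6610 + 462.25) = √2682.9110 = 51.796824
L = 4.75 × 51.796824 = 246.034915
V = π·1.5² × L = 7.068583 × 246.034915 = 1739.118331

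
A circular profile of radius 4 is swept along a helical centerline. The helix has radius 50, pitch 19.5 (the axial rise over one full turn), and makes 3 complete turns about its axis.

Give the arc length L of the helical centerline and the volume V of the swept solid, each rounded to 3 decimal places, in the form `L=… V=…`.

2πR = 2π·50 = 314.159265
per-turn = √(314.159265² + 19.5²) = √(98696.0440 + 380.25) = √99076.2940 = 314.763870
L = 3 × 314.763870 = 944.291611
V = π·4² × L = 50.265482 × 944.291611 = 47465.273394

L=944.292 V=47465.273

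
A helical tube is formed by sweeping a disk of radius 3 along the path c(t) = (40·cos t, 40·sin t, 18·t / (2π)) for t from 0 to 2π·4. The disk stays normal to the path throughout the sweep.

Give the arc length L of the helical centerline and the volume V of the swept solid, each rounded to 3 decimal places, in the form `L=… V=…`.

2πR = 2π·40 = 251.327412
per-turn = √(251.327412² + 18²) = √(63165.4682 + 324) = √63489.4682 = 251.971165
L = 4 × 251.971165 = 1007.884661
V = π·3² × L = 28.274334 × 1007.884661 = 28497.267431

L=1007.885 V=28497.267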